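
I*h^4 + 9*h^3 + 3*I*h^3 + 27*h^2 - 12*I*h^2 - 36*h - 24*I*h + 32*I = (h + 4)*(h - 8*I)*(h - I)*(I*h - I)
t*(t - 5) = t^2 - 5*t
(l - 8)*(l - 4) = l^2 - 12*l + 32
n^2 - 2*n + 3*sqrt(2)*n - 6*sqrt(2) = (n - 2)*(n + 3*sqrt(2))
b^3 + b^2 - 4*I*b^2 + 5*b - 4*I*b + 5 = (b + 1)*(b - 5*I)*(b + I)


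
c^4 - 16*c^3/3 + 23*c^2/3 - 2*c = c*(c - 3)*(c - 2)*(c - 1/3)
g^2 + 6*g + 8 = (g + 2)*(g + 4)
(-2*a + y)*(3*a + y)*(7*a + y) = -42*a^3 + a^2*y + 8*a*y^2 + y^3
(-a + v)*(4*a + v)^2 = -16*a^3 + 8*a^2*v + 7*a*v^2 + v^3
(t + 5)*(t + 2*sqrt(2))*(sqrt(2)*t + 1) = sqrt(2)*t^3 + 5*t^2 + 5*sqrt(2)*t^2 + 2*sqrt(2)*t + 25*t + 10*sqrt(2)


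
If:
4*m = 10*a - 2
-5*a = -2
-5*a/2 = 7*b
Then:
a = 2/5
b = -1/7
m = 1/2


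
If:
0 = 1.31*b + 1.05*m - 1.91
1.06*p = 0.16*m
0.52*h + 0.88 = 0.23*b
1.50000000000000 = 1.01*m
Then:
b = 0.27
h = -1.57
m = 1.49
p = 0.22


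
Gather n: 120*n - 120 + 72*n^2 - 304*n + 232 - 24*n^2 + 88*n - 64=48*n^2 - 96*n + 48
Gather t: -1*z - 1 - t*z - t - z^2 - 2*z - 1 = t*(-z - 1) - z^2 - 3*z - 2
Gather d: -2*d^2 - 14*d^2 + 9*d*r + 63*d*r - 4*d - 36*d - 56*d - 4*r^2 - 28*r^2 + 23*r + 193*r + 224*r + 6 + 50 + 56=-16*d^2 + d*(72*r - 96) - 32*r^2 + 440*r + 112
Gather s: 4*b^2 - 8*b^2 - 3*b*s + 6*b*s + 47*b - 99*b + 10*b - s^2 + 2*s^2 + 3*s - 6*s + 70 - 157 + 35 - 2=-4*b^2 - 42*b + s^2 + s*(3*b - 3) - 54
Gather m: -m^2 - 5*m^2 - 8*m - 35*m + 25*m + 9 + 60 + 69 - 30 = -6*m^2 - 18*m + 108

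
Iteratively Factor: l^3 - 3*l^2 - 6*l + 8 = (l + 2)*(l^2 - 5*l + 4) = (l - 4)*(l + 2)*(l - 1)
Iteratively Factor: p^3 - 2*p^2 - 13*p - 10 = (p + 1)*(p^2 - 3*p - 10) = (p - 5)*(p + 1)*(p + 2)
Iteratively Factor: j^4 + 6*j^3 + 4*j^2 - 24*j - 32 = (j + 2)*(j^3 + 4*j^2 - 4*j - 16) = (j + 2)^2*(j^2 + 2*j - 8) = (j - 2)*(j + 2)^2*(j + 4)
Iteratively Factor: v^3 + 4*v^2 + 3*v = (v + 1)*(v^2 + 3*v) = (v + 1)*(v + 3)*(v)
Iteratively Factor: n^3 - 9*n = (n)*(n^2 - 9) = n*(n - 3)*(n + 3)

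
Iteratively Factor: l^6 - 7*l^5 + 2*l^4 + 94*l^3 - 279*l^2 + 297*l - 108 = (l - 3)*(l^5 - 4*l^4 - 10*l^3 + 64*l^2 - 87*l + 36) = (l - 3)*(l + 4)*(l^4 - 8*l^3 + 22*l^2 - 24*l + 9) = (l - 3)*(l - 1)*(l + 4)*(l^3 - 7*l^2 + 15*l - 9) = (l - 3)*(l - 1)^2*(l + 4)*(l^2 - 6*l + 9) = (l - 3)^2*(l - 1)^2*(l + 4)*(l - 3)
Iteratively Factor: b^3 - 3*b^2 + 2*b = (b - 2)*(b^2 - b) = b*(b - 2)*(b - 1)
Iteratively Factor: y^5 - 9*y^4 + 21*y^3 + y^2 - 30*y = (y - 5)*(y^4 - 4*y^3 + y^2 + 6*y) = (y - 5)*(y - 2)*(y^3 - 2*y^2 - 3*y) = (y - 5)*(y - 2)*(y + 1)*(y^2 - 3*y) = y*(y - 5)*(y - 2)*(y + 1)*(y - 3)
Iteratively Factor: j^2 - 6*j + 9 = (j - 3)*(j - 3)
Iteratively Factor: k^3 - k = (k - 1)*(k^2 + k) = k*(k - 1)*(k + 1)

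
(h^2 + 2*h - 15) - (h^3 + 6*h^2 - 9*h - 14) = -h^3 - 5*h^2 + 11*h - 1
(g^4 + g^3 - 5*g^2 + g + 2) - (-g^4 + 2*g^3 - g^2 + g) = 2*g^4 - g^3 - 4*g^2 + 2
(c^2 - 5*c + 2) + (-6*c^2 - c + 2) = -5*c^2 - 6*c + 4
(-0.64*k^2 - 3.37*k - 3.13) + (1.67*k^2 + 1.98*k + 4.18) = 1.03*k^2 - 1.39*k + 1.05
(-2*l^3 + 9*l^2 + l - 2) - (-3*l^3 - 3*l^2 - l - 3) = l^3 + 12*l^2 + 2*l + 1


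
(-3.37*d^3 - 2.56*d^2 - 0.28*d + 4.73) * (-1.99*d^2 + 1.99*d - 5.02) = 6.7063*d^5 - 1.6119*d^4 + 12.3802*d^3 + 2.8813*d^2 + 10.8183*d - 23.7446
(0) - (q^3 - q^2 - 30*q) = -q^3 + q^2 + 30*q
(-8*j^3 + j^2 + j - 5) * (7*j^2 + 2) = -56*j^5 + 7*j^4 - 9*j^3 - 33*j^2 + 2*j - 10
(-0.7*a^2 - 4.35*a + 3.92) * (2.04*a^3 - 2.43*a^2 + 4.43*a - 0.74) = -1.428*a^5 - 7.173*a^4 + 15.4663*a^3 - 28.2781*a^2 + 20.5846*a - 2.9008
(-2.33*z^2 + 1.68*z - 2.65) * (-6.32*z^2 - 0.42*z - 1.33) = 14.7256*z^4 - 9.639*z^3 + 19.1413*z^2 - 1.1214*z + 3.5245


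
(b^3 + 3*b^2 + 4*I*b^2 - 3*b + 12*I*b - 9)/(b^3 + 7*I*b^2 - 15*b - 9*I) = (b + 3)/(b + 3*I)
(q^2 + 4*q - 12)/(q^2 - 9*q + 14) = (q + 6)/(q - 7)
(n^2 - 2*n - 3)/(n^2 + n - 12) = (n + 1)/(n + 4)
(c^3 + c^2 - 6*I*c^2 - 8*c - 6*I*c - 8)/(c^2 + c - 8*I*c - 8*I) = (c^2 - 6*I*c - 8)/(c - 8*I)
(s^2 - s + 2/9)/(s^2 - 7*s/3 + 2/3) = (s - 2/3)/(s - 2)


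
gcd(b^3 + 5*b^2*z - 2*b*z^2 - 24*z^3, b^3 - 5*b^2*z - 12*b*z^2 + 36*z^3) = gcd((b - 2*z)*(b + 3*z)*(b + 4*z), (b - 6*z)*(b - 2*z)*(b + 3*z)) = -b^2 - b*z + 6*z^2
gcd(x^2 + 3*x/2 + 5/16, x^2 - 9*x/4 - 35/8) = x + 5/4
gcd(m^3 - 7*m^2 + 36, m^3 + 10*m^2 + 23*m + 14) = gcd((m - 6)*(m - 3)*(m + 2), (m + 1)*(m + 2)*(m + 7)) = m + 2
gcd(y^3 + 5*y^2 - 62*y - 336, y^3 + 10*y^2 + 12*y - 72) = y + 6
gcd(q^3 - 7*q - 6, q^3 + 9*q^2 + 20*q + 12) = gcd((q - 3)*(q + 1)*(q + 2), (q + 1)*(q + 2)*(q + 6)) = q^2 + 3*q + 2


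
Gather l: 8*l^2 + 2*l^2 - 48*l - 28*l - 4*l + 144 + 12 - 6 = 10*l^2 - 80*l + 150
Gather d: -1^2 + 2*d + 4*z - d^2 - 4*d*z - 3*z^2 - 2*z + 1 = -d^2 + d*(2 - 4*z) - 3*z^2 + 2*z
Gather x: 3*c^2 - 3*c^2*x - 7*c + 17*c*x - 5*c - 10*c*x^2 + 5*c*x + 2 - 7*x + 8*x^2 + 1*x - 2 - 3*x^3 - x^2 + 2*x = 3*c^2 - 12*c - 3*x^3 + x^2*(7 - 10*c) + x*(-3*c^2 + 22*c - 4)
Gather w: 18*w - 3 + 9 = 18*w + 6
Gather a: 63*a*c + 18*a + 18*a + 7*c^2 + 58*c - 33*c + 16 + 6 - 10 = a*(63*c + 36) + 7*c^2 + 25*c + 12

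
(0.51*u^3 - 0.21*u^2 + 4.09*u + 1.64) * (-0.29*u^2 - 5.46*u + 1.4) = -0.1479*u^5 - 2.7237*u^4 + 0.6745*u^3 - 23.101*u^2 - 3.2284*u + 2.296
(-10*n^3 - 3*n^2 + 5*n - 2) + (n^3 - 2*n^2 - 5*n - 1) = -9*n^3 - 5*n^2 - 3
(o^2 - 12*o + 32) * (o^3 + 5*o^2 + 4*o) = o^5 - 7*o^4 - 24*o^3 + 112*o^2 + 128*o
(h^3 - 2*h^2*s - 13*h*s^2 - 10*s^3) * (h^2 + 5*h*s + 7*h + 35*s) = h^5 + 3*h^4*s + 7*h^4 - 23*h^3*s^2 + 21*h^3*s - 75*h^2*s^3 - 161*h^2*s^2 - 50*h*s^4 - 525*h*s^3 - 350*s^4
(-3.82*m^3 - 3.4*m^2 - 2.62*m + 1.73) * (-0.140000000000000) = 0.5348*m^3 + 0.476*m^2 + 0.3668*m - 0.2422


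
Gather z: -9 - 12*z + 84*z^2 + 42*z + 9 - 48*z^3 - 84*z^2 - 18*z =-48*z^3 + 12*z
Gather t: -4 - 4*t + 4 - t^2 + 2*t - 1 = -t^2 - 2*t - 1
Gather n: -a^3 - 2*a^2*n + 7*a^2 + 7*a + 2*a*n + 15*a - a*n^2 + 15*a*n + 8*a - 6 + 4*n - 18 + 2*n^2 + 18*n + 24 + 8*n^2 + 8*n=-a^3 + 7*a^2 + 30*a + n^2*(10 - a) + n*(-2*a^2 + 17*a + 30)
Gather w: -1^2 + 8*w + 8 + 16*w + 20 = 24*w + 27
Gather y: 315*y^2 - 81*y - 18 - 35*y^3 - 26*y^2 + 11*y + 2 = -35*y^3 + 289*y^2 - 70*y - 16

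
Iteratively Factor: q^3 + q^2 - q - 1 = (q - 1)*(q^2 + 2*q + 1) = (q - 1)*(q + 1)*(q + 1)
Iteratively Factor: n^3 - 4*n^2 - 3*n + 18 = (n - 3)*(n^2 - n - 6) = (n - 3)^2*(n + 2)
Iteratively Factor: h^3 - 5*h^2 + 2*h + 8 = (h + 1)*(h^2 - 6*h + 8) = (h - 2)*(h + 1)*(h - 4)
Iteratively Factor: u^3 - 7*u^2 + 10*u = (u)*(u^2 - 7*u + 10) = u*(u - 5)*(u - 2)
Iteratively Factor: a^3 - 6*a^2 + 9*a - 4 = (a - 1)*(a^2 - 5*a + 4) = (a - 1)^2*(a - 4)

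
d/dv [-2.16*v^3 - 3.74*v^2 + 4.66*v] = -6.48*v^2 - 7.48*v + 4.66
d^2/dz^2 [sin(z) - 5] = -sin(z)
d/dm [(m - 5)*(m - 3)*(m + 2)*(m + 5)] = 4*m^3 - 3*m^2 - 62*m + 25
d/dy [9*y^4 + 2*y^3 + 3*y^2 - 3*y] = 36*y^3 + 6*y^2 + 6*y - 3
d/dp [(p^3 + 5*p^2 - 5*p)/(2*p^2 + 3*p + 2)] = (2*p^4 + 6*p^3 + 31*p^2 + 20*p - 10)/(4*p^4 + 12*p^3 + 17*p^2 + 12*p + 4)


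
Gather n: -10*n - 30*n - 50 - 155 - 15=-40*n - 220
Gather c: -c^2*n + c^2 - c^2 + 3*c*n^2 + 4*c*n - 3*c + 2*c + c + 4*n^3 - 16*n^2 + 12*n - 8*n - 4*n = -c^2*n + c*(3*n^2 + 4*n) + 4*n^3 - 16*n^2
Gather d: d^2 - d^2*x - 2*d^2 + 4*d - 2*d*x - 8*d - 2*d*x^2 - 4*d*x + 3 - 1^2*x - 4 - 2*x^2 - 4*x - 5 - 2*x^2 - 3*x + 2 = d^2*(-x - 1) + d*(-2*x^2 - 6*x - 4) - 4*x^2 - 8*x - 4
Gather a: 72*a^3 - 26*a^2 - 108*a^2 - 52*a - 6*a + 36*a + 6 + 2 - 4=72*a^3 - 134*a^2 - 22*a + 4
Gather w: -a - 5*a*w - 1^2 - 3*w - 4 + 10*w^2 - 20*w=-a + 10*w^2 + w*(-5*a - 23) - 5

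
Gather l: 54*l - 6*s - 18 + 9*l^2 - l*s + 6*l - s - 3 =9*l^2 + l*(60 - s) - 7*s - 21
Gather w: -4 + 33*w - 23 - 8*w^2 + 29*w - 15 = -8*w^2 + 62*w - 42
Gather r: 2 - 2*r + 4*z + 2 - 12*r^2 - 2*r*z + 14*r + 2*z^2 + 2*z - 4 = -12*r^2 + r*(12 - 2*z) + 2*z^2 + 6*z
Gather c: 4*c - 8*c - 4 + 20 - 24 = -4*c - 8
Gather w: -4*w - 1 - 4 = -4*w - 5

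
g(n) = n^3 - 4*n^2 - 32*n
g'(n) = 3*n^2 - 8*n - 32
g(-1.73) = 38.21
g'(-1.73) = -9.18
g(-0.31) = 9.51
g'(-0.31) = -29.23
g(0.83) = -28.74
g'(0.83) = -36.57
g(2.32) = -83.28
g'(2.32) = -34.41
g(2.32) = -83.28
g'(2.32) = -34.41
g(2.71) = -96.19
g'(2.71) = -31.65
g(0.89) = -30.94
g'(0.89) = -36.74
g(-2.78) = 36.56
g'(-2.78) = 13.43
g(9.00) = 117.00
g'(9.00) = 139.00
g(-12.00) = -1920.00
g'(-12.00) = 496.00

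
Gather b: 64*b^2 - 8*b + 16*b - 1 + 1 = 64*b^2 + 8*b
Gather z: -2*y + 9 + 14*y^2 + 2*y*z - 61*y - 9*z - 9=14*y^2 - 63*y + z*(2*y - 9)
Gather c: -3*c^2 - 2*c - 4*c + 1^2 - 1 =-3*c^2 - 6*c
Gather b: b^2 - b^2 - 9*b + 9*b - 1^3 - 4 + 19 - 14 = 0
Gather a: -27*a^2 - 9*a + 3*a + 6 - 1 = -27*a^2 - 6*a + 5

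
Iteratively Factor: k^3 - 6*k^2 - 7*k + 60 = (k + 3)*(k^2 - 9*k + 20) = (k - 5)*(k + 3)*(k - 4)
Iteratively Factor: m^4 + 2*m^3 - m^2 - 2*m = (m)*(m^3 + 2*m^2 - m - 2) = m*(m + 2)*(m^2 - 1) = m*(m + 1)*(m + 2)*(m - 1)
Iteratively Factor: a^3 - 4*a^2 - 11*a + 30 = (a - 5)*(a^2 + a - 6) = (a - 5)*(a - 2)*(a + 3)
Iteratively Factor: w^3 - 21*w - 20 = (w - 5)*(w^2 + 5*w + 4) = (w - 5)*(w + 4)*(w + 1)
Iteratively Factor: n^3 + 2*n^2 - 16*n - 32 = (n - 4)*(n^2 + 6*n + 8) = (n - 4)*(n + 2)*(n + 4)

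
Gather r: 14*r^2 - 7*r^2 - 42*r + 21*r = 7*r^2 - 21*r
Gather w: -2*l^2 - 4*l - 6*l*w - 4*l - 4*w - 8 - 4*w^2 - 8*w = -2*l^2 - 8*l - 4*w^2 + w*(-6*l - 12) - 8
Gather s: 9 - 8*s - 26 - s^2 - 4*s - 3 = -s^2 - 12*s - 20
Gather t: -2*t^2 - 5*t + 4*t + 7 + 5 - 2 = -2*t^2 - t + 10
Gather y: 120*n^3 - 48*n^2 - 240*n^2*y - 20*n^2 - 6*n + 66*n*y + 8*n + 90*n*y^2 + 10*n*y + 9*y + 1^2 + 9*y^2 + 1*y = 120*n^3 - 68*n^2 + 2*n + y^2*(90*n + 9) + y*(-240*n^2 + 76*n + 10) + 1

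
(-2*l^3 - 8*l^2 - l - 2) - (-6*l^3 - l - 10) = 4*l^3 - 8*l^2 + 8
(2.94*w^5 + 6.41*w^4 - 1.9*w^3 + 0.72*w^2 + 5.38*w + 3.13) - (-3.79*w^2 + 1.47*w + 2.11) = 2.94*w^5 + 6.41*w^4 - 1.9*w^3 + 4.51*w^2 + 3.91*w + 1.02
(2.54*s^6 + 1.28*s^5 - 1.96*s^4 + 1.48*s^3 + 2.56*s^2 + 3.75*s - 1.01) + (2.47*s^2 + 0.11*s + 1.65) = 2.54*s^6 + 1.28*s^5 - 1.96*s^4 + 1.48*s^3 + 5.03*s^2 + 3.86*s + 0.64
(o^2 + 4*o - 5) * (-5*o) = -5*o^3 - 20*o^2 + 25*o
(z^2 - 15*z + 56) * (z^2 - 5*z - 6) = z^4 - 20*z^3 + 125*z^2 - 190*z - 336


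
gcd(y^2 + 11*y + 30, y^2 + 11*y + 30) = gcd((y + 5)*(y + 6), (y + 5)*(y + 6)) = y^2 + 11*y + 30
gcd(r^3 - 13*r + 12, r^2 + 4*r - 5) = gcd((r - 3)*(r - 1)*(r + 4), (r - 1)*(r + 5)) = r - 1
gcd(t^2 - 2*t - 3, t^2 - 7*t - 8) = t + 1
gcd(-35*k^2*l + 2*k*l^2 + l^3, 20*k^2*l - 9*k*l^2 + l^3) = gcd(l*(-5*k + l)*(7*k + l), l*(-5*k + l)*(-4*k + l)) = 5*k*l - l^2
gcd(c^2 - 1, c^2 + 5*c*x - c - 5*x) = c - 1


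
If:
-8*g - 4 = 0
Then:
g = -1/2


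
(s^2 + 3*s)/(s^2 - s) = (s + 3)/(s - 1)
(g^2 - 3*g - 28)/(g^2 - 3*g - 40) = (-g^2 + 3*g + 28)/(-g^2 + 3*g + 40)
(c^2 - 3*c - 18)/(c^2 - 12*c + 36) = (c + 3)/(c - 6)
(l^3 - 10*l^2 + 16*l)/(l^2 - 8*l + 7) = l*(l^2 - 10*l + 16)/(l^2 - 8*l + 7)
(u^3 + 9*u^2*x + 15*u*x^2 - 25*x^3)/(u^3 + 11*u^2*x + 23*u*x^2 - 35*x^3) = (u + 5*x)/(u + 7*x)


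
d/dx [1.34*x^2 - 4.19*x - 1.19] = 2.68*x - 4.19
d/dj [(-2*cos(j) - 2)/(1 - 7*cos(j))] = 16*sin(j)/(7*cos(j) - 1)^2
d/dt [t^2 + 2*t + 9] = 2*t + 2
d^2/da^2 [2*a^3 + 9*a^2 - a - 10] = 12*a + 18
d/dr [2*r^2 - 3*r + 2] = 4*r - 3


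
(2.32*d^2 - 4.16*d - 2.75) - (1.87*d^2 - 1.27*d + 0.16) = 0.45*d^2 - 2.89*d - 2.91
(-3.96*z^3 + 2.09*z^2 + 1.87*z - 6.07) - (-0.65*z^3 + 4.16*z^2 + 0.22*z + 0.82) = -3.31*z^3 - 2.07*z^2 + 1.65*z - 6.89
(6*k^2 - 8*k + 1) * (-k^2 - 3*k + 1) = -6*k^4 - 10*k^3 + 29*k^2 - 11*k + 1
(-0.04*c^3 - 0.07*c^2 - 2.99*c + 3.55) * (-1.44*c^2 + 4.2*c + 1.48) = 0.0576*c^5 - 0.0672*c^4 + 3.9524*c^3 - 17.7736*c^2 + 10.4848*c + 5.254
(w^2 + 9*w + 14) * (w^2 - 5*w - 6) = w^4 + 4*w^3 - 37*w^2 - 124*w - 84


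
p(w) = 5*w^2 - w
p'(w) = 10*w - 1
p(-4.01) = 84.41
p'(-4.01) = -41.10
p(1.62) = 11.50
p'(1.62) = 15.20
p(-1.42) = 11.50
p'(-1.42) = -15.20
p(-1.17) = 8.01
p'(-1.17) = -12.70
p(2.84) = 37.49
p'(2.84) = 27.40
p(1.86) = 15.44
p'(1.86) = 17.60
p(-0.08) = 0.11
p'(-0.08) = -1.80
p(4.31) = 88.57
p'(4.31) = 42.10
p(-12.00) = 732.00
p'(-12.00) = -121.00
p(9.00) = 396.00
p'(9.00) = 89.00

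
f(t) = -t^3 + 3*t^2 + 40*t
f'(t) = -3*t^2 + 6*t + 40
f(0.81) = 33.84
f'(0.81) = 42.89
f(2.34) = 97.21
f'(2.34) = 37.61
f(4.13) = 145.93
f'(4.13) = 13.61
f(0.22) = 8.93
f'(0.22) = 41.17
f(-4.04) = -46.70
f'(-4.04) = -33.20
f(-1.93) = -58.84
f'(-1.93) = 17.25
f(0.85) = 35.55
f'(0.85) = 42.93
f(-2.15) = -62.19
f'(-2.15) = 13.23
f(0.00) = 0.00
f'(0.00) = 40.00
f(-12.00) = 1680.00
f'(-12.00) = -464.00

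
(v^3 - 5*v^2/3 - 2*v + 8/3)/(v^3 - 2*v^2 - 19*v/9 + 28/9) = 3*(v - 2)/(3*v - 7)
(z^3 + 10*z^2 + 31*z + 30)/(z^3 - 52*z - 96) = (z^2 + 8*z + 15)/(z^2 - 2*z - 48)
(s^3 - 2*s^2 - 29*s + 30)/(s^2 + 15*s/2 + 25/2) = 2*(s^2 - 7*s + 6)/(2*s + 5)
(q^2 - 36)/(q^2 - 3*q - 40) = (36 - q^2)/(-q^2 + 3*q + 40)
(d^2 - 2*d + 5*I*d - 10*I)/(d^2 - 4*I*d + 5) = (d^2 + d*(-2 + 5*I) - 10*I)/(d^2 - 4*I*d + 5)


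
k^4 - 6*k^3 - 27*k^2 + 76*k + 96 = (k - 8)*(k - 3)*(k + 1)*(k + 4)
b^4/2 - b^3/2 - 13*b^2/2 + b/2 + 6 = (b/2 + 1/2)*(b - 4)*(b - 1)*(b + 3)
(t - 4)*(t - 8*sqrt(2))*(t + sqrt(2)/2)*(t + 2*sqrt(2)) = t^4 - 11*sqrt(2)*t^3/2 - 4*t^3 - 38*t^2 + 22*sqrt(2)*t^2 - 16*sqrt(2)*t + 152*t + 64*sqrt(2)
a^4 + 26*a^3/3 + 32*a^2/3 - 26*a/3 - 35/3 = (a - 1)*(a + 1)*(a + 5/3)*(a + 7)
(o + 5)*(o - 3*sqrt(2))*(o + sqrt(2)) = o^3 - 2*sqrt(2)*o^2 + 5*o^2 - 10*sqrt(2)*o - 6*o - 30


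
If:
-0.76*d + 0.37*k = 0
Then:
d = 0.486842105263158*k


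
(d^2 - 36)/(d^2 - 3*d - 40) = (36 - d^2)/(-d^2 + 3*d + 40)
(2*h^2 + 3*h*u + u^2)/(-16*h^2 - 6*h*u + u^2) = (h + u)/(-8*h + u)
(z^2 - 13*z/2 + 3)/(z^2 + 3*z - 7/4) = 2*(z - 6)/(2*z + 7)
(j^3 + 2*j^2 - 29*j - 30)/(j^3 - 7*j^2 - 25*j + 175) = (j^2 + 7*j + 6)/(j^2 - 2*j - 35)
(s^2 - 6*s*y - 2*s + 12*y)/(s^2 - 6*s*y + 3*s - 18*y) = (s - 2)/(s + 3)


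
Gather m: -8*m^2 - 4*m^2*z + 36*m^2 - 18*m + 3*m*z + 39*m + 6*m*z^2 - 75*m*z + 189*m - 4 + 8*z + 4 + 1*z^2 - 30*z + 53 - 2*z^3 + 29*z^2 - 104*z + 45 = m^2*(28 - 4*z) + m*(6*z^2 - 72*z + 210) - 2*z^3 + 30*z^2 - 126*z + 98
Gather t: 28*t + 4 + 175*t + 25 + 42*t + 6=245*t + 35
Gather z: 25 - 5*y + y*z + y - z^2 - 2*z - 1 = -4*y - z^2 + z*(y - 2) + 24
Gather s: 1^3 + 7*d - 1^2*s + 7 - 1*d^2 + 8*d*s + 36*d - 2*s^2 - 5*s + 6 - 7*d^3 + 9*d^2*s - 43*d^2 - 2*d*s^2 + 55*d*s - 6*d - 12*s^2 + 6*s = -7*d^3 - 44*d^2 + 37*d + s^2*(-2*d - 14) + s*(9*d^2 + 63*d) + 14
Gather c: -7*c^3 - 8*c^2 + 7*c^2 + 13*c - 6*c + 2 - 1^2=-7*c^3 - c^2 + 7*c + 1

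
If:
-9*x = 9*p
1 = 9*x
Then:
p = -1/9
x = 1/9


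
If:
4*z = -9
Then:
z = -9/4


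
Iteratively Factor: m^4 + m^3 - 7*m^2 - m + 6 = (m - 1)*(m^3 + 2*m^2 - 5*m - 6) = (m - 1)*(m + 1)*(m^2 + m - 6) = (m - 2)*(m - 1)*(m + 1)*(m + 3)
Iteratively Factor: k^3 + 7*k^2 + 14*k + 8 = (k + 1)*(k^2 + 6*k + 8) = (k + 1)*(k + 2)*(k + 4)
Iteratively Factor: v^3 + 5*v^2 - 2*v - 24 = (v + 3)*(v^2 + 2*v - 8) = (v - 2)*(v + 3)*(v + 4)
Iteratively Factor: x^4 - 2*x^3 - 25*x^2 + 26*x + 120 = (x - 3)*(x^3 + x^2 - 22*x - 40) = (x - 3)*(x + 4)*(x^2 - 3*x - 10) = (x - 3)*(x + 2)*(x + 4)*(x - 5)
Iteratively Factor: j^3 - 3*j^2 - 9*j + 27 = (j + 3)*(j^2 - 6*j + 9) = (j - 3)*(j + 3)*(j - 3)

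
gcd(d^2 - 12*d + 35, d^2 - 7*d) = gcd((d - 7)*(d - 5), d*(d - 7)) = d - 7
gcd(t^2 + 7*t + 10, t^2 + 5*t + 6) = t + 2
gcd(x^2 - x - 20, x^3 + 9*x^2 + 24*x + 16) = x + 4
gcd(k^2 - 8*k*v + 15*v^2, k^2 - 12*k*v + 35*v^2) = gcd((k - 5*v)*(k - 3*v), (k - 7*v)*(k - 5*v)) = -k + 5*v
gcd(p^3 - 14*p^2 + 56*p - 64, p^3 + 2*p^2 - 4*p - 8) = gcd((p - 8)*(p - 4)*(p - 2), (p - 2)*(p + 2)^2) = p - 2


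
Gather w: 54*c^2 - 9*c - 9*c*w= 54*c^2 - 9*c*w - 9*c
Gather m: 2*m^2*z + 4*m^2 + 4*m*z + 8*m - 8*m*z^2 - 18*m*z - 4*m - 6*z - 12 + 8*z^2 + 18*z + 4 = m^2*(2*z + 4) + m*(-8*z^2 - 14*z + 4) + 8*z^2 + 12*z - 8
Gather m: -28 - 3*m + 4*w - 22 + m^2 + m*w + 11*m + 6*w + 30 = m^2 + m*(w + 8) + 10*w - 20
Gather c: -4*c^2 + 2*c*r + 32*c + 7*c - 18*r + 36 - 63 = -4*c^2 + c*(2*r + 39) - 18*r - 27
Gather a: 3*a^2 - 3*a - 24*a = 3*a^2 - 27*a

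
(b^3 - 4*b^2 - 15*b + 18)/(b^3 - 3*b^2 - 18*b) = (b - 1)/b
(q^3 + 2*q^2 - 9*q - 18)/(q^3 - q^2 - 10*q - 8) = (q^2 - 9)/(q^2 - 3*q - 4)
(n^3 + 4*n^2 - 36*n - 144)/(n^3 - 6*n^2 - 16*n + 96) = (n + 6)/(n - 4)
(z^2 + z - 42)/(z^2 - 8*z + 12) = (z + 7)/(z - 2)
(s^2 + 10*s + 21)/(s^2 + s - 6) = (s + 7)/(s - 2)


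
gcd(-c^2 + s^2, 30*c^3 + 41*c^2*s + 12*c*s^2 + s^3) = c + s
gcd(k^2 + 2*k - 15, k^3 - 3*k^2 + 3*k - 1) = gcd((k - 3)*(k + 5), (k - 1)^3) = 1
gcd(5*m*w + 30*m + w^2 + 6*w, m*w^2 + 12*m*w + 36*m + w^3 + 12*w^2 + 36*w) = w + 6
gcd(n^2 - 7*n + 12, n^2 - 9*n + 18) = n - 3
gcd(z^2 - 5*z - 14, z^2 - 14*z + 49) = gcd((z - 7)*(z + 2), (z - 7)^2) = z - 7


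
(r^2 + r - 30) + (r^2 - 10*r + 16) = 2*r^2 - 9*r - 14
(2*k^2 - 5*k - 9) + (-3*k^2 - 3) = -k^2 - 5*k - 12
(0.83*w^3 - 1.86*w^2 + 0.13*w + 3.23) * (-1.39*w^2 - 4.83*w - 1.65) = -1.1537*w^5 - 1.4235*w^4 + 7.4336*w^3 - 2.0486*w^2 - 15.8154*w - 5.3295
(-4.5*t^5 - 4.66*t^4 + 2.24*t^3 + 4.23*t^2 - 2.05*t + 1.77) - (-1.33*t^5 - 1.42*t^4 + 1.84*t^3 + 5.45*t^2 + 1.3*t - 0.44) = -3.17*t^5 - 3.24*t^4 + 0.4*t^3 - 1.22*t^2 - 3.35*t + 2.21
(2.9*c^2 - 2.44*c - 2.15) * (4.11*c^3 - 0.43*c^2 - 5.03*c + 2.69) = 11.919*c^5 - 11.2754*c^4 - 22.3743*c^3 + 20.9987*c^2 + 4.2509*c - 5.7835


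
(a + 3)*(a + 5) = a^2 + 8*a + 15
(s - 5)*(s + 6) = s^2 + s - 30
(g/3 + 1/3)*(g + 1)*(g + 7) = g^3/3 + 3*g^2 + 5*g + 7/3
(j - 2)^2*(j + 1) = j^3 - 3*j^2 + 4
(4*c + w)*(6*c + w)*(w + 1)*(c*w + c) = 24*c^3*w^2 + 48*c^3*w + 24*c^3 + 10*c^2*w^3 + 20*c^2*w^2 + 10*c^2*w + c*w^4 + 2*c*w^3 + c*w^2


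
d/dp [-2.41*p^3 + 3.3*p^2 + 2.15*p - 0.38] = -7.23*p^2 + 6.6*p + 2.15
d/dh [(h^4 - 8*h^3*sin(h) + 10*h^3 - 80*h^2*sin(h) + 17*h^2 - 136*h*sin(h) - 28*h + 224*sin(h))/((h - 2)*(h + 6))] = 2*(-4*h^5*cos(h) + h^5 - 4*h^4*sin(h) - 56*h^4*cos(h) + 11*h^4 - 32*h^3*sin(h) - 180*h^3*cos(h) + 16*h^3 + 52*h^2*sin(h) + 320*h^2*cos(h) - 132*h^2 + 736*h*sin(h) + 1264*h*cos(h) - 204*h + 368*sin(h) - 1344*cos(h) + 168)/(h^4 + 8*h^3 - 8*h^2 - 96*h + 144)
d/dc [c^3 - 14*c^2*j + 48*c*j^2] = 3*c^2 - 28*c*j + 48*j^2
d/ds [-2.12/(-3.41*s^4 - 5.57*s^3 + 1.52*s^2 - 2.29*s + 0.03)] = (-28.9168*s^3 - 35.4252*s^2 + 6.4448*s - 4.8548)/(3.41*s^4 + 5.57*s^3 - 1.52*s^2 + 2.29*s - 0.03)^2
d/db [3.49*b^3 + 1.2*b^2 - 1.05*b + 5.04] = 10.47*b^2 + 2.4*b - 1.05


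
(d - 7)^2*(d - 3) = d^3 - 17*d^2 + 91*d - 147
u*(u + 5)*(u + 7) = u^3 + 12*u^2 + 35*u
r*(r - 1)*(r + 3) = r^3 + 2*r^2 - 3*r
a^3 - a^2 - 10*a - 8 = (a - 4)*(a + 1)*(a + 2)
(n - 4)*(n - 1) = n^2 - 5*n + 4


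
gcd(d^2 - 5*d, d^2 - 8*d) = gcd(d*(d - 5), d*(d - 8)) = d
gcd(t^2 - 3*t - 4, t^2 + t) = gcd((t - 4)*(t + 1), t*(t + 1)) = t + 1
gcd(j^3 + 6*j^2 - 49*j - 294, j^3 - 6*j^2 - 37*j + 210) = j^2 - j - 42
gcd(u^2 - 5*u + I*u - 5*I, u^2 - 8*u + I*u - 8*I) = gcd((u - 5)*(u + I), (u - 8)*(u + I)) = u + I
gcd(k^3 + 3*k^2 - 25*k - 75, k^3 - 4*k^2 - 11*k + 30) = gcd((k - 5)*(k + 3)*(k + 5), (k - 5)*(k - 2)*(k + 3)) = k^2 - 2*k - 15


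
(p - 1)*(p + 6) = p^2 + 5*p - 6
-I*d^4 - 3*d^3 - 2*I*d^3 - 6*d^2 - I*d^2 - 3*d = d*(d + 1)*(d - 3*I)*(-I*d - I)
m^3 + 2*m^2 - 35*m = m*(m - 5)*(m + 7)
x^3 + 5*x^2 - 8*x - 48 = (x - 3)*(x + 4)^2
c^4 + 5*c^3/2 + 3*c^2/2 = c^2*(c + 1)*(c + 3/2)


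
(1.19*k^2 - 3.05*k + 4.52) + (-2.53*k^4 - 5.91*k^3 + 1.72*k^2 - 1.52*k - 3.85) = -2.53*k^4 - 5.91*k^3 + 2.91*k^2 - 4.57*k + 0.669999999999999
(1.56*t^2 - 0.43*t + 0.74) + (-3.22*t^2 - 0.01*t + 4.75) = -1.66*t^2 - 0.44*t + 5.49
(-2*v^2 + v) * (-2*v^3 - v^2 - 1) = 4*v^5 - v^3 + 2*v^2 - v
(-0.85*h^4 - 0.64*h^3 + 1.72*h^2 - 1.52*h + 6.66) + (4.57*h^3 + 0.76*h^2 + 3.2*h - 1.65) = -0.85*h^4 + 3.93*h^3 + 2.48*h^2 + 1.68*h + 5.01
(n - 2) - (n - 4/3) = -2/3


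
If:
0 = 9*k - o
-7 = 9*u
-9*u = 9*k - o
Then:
No Solution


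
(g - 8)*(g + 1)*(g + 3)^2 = g^4 - g^3 - 41*g^2 - 111*g - 72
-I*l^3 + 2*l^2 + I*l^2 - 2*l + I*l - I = (l + I)^2*(-I*l + I)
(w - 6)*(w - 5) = w^2 - 11*w + 30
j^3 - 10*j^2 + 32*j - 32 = (j - 4)^2*(j - 2)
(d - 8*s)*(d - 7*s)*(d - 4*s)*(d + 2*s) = d^4 - 17*d^3*s + 78*d^2*s^2 + 8*d*s^3 - 448*s^4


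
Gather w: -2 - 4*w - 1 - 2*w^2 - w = -2*w^2 - 5*w - 3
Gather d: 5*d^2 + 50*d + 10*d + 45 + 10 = 5*d^2 + 60*d + 55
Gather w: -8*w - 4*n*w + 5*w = w*(-4*n - 3)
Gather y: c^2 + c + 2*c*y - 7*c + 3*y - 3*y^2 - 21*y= c^2 - 6*c - 3*y^2 + y*(2*c - 18)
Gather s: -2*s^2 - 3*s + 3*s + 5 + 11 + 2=18 - 2*s^2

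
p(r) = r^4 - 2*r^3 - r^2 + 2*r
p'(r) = 4*r^3 - 6*r^2 - 2*r + 2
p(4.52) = 221.32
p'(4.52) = 239.76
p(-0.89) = -0.53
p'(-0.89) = -3.79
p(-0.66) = -0.99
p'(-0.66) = -0.44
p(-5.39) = 1117.37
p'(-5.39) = -787.90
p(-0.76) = -0.89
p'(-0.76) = -1.70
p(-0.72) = -0.94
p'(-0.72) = -1.16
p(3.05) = 26.59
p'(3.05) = 53.58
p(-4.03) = 370.37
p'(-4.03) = -349.19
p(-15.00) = 57120.00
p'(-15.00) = -14818.00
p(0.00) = 0.00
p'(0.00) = 2.00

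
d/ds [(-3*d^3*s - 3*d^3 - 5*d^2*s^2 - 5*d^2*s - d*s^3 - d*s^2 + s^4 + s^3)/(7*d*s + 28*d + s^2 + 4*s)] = ((7*d + 2*s + 4)*(3*d^3*s + 3*d^3 + 5*d^2*s^2 + 5*d^2*s + d*s^3 + d*s^2 - s^4 - s^3) + (7*d*s + 28*d + s^2 + 4*s)*(-3*d^3 - 10*d^2*s - 5*d^2 - 3*d*s^2 - 2*d*s + 4*s^3 + 3*s^2))/(7*d*s + 28*d + s^2 + 4*s)^2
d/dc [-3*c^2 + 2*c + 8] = 2 - 6*c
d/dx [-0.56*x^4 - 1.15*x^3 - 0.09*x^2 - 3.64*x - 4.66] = -2.24*x^3 - 3.45*x^2 - 0.18*x - 3.64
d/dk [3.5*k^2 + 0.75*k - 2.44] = 7.0*k + 0.75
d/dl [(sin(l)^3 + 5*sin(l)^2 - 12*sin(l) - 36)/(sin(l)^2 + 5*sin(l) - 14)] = (sin(l)^4 + 10*sin(l)^3 - 5*sin(l)^2 - 68*sin(l) + 348)*cos(l)/((sin(l) - 2)^2*(sin(l) + 7)^2)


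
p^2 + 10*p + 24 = (p + 4)*(p + 6)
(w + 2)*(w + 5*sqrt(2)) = w^2 + 2*w + 5*sqrt(2)*w + 10*sqrt(2)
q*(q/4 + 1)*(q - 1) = q^3/4 + 3*q^2/4 - q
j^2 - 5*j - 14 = (j - 7)*(j + 2)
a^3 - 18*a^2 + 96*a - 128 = (a - 8)^2*(a - 2)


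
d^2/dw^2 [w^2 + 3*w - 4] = 2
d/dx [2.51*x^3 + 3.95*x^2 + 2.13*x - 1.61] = 7.53*x^2 + 7.9*x + 2.13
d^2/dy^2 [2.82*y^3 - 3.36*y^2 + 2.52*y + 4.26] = 16.92*y - 6.72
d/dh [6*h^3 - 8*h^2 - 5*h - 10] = 18*h^2 - 16*h - 5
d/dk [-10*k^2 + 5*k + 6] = 5 - 20*k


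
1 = 1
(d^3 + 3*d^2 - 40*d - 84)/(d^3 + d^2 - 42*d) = (d + 2)/d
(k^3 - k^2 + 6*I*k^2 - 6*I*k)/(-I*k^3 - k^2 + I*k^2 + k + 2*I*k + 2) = k*(I*k^2 - k*(6 + I) + 6)/(k^3 - k^2*(1 + I) + k*(-2 + I) + 2*I)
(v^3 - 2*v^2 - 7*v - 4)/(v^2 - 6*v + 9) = (v^3 - 2*v^2 - 7*v - 4)/(v^2 - 6*v + 9)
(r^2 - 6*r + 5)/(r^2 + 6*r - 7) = (r - 5)/(r + 7)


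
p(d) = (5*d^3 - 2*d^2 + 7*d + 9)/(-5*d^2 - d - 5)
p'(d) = (10*d + 1)*(5*d^3 - 2*d^2 + 7*d + 9)/(-5*d^2 - d - 5)^2 + (15*d^2 - 4*d + 7)/(-5*d^2 - d - 5) = (-25*d^4 - 10*d^3 - 38*d^2 + 110*d - 26)/(25*d^4 + 10*d^3 + 51*d^2 + 10*d + 25)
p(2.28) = -2.22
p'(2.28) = -0.69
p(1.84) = -1.95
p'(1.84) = -0.53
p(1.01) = -1.73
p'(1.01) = 0.08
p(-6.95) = 7.58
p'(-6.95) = -1.00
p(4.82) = -4.41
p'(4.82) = -0.94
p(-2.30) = 2.69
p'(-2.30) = -1.25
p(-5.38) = 5.99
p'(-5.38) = -1.01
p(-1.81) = 2.04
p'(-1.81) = -1.46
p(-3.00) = 3.51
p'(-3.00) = -1.11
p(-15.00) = 15.62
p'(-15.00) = -1.00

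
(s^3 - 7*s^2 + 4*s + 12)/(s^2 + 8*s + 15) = (s^3 - 7*s^2 + 4*s + 12)/(s^2 + 8*s + 15)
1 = 1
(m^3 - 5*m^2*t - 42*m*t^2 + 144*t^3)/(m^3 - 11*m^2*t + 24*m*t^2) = (m + 6*t)/m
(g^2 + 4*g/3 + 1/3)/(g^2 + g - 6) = (g^2 + 4*g/3 + 1/3)/(g^2 + g - 6)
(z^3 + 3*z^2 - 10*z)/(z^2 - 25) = z*(z - 2)/(z - 5)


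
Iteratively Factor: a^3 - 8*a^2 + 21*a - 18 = (a - 2)*(a^2 - 6*a + 9) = (a - 3)*(a - 2)*(a - 3)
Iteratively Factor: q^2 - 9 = (q + 3)*(q - 3)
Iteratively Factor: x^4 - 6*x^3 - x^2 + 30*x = (x)*(x^3 - 6*x^2 - x + 30) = x*(x - 3)*(x^2 - 3*x - 10) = x*(x - 3)*(x + 2)*(x - 5)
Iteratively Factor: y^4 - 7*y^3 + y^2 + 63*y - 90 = (y - 2)*(y^3 - 5*y^2 - 9*y + 45) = (y - 3)*(y - 2)*(y^2 - 2*y - 15) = (y - 5)*(y - 3)*(y - 2)*(y + 3)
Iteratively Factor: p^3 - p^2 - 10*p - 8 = (p - 4)*(p^2 + 3*p + 2) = (p - 4)*(p + 2)*(p + 1)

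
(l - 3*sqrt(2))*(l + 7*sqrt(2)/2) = l^2 + sqrt(2)*l/2 - 21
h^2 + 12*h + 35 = (h + 5)*(h + 7)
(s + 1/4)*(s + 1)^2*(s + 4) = s^4 + 25*s^3/4 + 21*s^2/2 + 25*s/4 + 1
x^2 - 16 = (x - 4)*(x + 4)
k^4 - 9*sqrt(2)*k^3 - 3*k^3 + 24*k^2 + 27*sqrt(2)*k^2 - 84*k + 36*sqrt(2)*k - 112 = (k - 4)*(k + 1)*(k - 7*sqrt(2))*(k - 2*sqrt(2))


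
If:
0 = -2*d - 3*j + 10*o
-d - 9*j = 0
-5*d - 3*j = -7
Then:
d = 3/2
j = -1/6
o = 1/4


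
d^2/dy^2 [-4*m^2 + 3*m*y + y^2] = 2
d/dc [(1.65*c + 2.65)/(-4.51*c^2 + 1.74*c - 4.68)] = (7.4415*c^2 + 23.903*c - 12.333)/(20.3401*c^4 - 15.6948*c^3 + 45.2412*c^2 - 16.2864*c + 21.9024)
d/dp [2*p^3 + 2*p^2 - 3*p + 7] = 6*p^2 + 4*p - 3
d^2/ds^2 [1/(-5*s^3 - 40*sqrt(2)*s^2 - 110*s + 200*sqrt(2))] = 2*((3*s + 8*sqrt(2))*(s^3 + 8*sqrt(2)*s^2 + 22*s - 40*sqrt(2)) - (3*s^2 + 16*sqrt(2)*s + 22)^2)/(5*(s^3 + 8*sqrt(2)*s^2 + 22*s - 40*sqrt(2))^3)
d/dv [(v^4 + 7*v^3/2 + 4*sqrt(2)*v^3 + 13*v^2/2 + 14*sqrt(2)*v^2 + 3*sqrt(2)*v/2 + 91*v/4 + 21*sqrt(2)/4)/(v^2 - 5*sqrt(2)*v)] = (8*v^5 - 44*sqrt(2)*v^4 + 14*v^4 - 320*v^3 - 140*sqrt(2)*v^3 - 651*v^2 - 136*sqrt(2)*v^2 - 42*sqrt(2)*v + 210)/(4*v^2*(v^2 - 10*sqrt(2)*v + 50))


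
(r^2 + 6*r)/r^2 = (r + 6)/r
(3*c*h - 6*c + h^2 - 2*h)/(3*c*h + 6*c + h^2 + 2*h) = (h - 2)/(h + 2)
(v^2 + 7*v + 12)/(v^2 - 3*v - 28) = (v + 3)/(v - 7)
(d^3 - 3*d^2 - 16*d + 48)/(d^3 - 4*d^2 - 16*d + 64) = (d - 3)/(d - 4)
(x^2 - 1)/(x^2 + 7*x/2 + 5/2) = 2*(x - 1)/(2*x + 5)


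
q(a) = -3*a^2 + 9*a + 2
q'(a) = 9 - 6*a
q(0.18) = 3.52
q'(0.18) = 7.92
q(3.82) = -7.40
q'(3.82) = -13.92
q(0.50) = 5.75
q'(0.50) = 6.00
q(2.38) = 6.43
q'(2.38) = -5.28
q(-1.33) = -15.28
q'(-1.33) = 16.98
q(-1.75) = -22.94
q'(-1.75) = 19.50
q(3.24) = -0.33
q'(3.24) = -10.44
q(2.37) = 6.48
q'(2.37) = -5.22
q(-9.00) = -322.00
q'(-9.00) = 63.00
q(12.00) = -322.00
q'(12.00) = -63.00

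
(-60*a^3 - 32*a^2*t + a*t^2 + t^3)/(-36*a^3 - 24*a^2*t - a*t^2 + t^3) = (5*a + t)/(3*a + t)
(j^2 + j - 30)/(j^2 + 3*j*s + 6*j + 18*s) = (j - 5)/(j + 3*s)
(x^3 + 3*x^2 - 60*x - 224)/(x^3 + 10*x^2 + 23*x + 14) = (x^2 - 4*x - 32)/(x^2 + 3*x + 2)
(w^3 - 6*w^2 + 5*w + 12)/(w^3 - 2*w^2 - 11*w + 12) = (w^2 - 2*w - 3)/(w^2 + 2*w - 3)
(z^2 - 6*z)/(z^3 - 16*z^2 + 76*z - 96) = z/(z^2 - 10*z + 16)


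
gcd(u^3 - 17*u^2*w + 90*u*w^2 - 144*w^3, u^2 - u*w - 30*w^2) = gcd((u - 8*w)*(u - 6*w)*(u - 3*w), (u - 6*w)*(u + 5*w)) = u - 6*w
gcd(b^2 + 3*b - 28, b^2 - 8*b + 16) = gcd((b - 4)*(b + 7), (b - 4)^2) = b - 4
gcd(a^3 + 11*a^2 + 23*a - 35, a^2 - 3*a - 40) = a + 5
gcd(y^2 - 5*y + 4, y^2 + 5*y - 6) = y - 1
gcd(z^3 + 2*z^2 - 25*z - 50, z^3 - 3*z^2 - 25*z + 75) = z^2 - 25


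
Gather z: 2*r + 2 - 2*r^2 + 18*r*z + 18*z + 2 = -2*r^2 + 2*r + z*(18*r + 18) + 4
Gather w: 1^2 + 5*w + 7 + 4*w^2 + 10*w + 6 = 4*w^2 + 15*w + 14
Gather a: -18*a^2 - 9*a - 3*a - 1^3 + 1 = -18*a^2 - 12*a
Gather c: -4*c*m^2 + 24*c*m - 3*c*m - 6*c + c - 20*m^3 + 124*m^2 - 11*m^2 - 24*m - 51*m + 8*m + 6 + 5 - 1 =c*(-4*m^2 + 21*m - 5) - 20*m^3 + 113*m^2 - 67*m + 10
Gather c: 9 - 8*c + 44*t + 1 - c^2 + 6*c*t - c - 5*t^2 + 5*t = -c^2 + c*(6*t - 9) - 5*t^2 + 49*t + 10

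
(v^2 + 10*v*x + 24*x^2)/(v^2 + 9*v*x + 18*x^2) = (v + 4*x)/(v + 3*x)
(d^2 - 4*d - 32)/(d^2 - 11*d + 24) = (d + 4)/(d - 3)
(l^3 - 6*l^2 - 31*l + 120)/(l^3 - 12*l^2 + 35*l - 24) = (l + 5)/(l - 1)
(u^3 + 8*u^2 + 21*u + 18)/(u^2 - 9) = (u^2 + 5*u + 6)/(u - 3)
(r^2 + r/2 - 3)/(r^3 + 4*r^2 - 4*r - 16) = (r - 3/2)/(r^2 + 2*r - 8)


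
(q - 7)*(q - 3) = q^2 - 10*q + 21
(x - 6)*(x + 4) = x^2 - 2*x - 24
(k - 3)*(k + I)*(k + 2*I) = k^3 - 3*k^2 + 3*I*k^2 - 2*k - 9*I*k + 6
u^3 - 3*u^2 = u^2*(u - 3)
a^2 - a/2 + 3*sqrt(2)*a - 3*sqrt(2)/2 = (a - 1/2)*(a + 3*sqrt(2))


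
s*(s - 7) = s^2 - 7*s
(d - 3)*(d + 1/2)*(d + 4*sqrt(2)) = d^3 - 5*d^2/2 + 4*sqrt(2)*d^2 - 10*sqrt(2)*d - 3*d/2 - 6*sqrt(2)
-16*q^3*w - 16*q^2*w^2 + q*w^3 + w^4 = w*(-4*q + w)*(q + w)*(4*q + w)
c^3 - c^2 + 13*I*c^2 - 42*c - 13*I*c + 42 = (c - 1)*(c + 6*I)*(c + 7*I)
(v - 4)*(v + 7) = v^2 + 3*v - 28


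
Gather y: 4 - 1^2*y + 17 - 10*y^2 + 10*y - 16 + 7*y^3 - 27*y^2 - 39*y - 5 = 7*y^3 - 37*y^2 - 30*y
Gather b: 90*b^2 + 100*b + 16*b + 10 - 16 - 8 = 90*b^2 + 116*b - 14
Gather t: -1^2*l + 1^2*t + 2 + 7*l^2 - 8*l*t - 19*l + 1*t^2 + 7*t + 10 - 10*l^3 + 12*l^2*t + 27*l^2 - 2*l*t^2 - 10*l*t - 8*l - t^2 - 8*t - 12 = -10*l^3 + 34*l^2 - 2*l*t^2 - 28*l + t*(12*l^2 - 18*l)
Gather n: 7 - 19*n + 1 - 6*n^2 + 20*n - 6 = -6*n^2 + n + 2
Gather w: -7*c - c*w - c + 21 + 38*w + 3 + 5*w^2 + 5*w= -8*c + 5*w^2 + w*(43 - c) + 24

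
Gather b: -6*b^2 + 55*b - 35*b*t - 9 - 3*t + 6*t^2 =-6*b^2 + b*(55 - 35*t) + 6*t^2 - 3*t - 9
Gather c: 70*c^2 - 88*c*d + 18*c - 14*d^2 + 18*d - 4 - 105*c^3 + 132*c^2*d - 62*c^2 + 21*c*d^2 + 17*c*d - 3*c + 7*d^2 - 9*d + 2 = -105*c^3 + c^2*(132*d + 8) + c*(21*d^2 - 71*d + 15) - 7*d^2 + 9*d - 2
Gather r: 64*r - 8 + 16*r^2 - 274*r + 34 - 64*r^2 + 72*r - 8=-48*r^2 - 138*r + 18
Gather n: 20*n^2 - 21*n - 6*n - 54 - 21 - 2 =20*n^2 - 27*n - 77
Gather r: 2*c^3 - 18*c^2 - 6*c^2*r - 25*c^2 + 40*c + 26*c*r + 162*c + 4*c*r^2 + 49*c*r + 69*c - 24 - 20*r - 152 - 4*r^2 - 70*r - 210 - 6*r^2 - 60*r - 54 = 2*c^3 - 43*c^2 + 271*c + r^2*(4*c - 10) + r*(-6*c^2 + 75*c - 150) - 440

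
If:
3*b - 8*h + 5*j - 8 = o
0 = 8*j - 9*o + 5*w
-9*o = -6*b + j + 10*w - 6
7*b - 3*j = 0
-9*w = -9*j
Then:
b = 3/25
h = -299/360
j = 7/25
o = 91/225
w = 7/25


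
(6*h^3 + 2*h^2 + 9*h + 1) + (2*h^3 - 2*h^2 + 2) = 8*h^3 + 9*h + 3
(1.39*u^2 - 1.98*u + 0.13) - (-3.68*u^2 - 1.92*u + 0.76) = 5.07*u^2 - 0.0600000000000001*u - 0.63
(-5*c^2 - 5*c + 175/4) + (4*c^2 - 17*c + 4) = -c^2 - 22*c + 191/4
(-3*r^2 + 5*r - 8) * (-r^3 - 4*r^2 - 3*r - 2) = 3*r^5 + 7*r^4 - 3*r^3 + 23*r^2 + 14*r + 16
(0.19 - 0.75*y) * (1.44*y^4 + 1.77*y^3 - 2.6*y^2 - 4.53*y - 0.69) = -1.08*y^5 - 1.0539*y^4 + 2.2863*y^3 + 2.9035*y^2 - 0.3432*y - 0.1311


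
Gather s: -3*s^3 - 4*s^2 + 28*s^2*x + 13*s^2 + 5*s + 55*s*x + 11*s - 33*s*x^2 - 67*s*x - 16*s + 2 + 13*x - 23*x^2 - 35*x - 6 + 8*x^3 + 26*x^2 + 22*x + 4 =-3*s^3 + s^2*(28*x + 9) + s*(-33*x^2 - 12*x) + 8*x^3 + 3*x^2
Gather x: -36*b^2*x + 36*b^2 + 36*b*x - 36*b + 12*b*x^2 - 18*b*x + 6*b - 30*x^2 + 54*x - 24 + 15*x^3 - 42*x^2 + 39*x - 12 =36*b^2 - 30*b + 15*x^3 + x^2*(12*b - 72) + x*(-36*b^2 + 18*b + 93) - 36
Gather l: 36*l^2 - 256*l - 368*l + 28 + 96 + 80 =36*l^2 - 624*l + 204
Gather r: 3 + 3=6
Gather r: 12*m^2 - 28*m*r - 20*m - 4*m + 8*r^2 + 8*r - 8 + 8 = 12*m^2 - 24*m + 8*r^2 + r*(8 - 28*m)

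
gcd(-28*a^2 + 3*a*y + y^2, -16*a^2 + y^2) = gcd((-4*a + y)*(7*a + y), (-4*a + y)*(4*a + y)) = -4*a + y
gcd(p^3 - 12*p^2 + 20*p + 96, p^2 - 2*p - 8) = p + 2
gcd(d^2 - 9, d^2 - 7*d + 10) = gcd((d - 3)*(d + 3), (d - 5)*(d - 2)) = 1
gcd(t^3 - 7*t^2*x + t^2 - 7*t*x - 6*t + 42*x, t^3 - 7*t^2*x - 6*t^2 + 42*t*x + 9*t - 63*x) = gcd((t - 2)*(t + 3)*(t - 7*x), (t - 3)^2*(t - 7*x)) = -t + 7*x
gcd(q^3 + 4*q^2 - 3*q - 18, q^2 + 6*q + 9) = q^2 + 6*q + 9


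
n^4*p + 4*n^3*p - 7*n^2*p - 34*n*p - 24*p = (n - 3)*(n + 2)*(n + 4)*(n*p + p)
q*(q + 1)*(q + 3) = q^3 + 4*q^2 + 3*q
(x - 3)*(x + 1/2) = x^2 - 5*x/2 - 3/2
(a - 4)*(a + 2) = a^2 - 2*a - 8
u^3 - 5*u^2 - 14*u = u*(u - 7)*(u + 2)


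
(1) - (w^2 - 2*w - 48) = -w^2 + 2*w + 49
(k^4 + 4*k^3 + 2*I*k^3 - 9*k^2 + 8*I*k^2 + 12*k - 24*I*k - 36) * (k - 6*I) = k^5 + 4*k^4 - 4*I*k^4 + 3*k^3 - 16*I*k^3 + 60*k^2 + 30*I*k^2 - 180*k - 72*I*k + 216*I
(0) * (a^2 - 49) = 0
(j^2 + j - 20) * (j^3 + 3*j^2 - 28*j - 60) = j^5 + 4*j^4 - 45*j^3 - 148*j^2 + 500*j + 1200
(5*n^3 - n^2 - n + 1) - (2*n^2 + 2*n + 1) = 5*n^3 - 3*n^2 - 3*n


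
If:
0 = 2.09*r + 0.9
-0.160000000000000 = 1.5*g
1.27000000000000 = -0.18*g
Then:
No Solution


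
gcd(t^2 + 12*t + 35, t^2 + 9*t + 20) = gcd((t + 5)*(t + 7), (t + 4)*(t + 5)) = t + 5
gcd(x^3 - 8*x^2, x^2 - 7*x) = x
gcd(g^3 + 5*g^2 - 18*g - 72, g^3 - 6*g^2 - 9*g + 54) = g + 3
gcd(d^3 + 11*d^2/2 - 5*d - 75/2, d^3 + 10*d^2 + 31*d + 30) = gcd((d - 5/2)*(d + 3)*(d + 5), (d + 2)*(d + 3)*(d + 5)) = d^2 + 8*d + 15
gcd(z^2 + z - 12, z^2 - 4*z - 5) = 1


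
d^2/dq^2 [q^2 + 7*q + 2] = 2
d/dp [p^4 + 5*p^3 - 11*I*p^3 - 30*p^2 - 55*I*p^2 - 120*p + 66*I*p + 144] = 4*p^3 + p^2*(15 - 33*I) + p*(-60 - 110*I) - 120 + 66*I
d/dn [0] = 0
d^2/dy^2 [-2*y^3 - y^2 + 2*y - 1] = -12*y - 2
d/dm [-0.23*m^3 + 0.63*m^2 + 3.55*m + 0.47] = -0.69*m^2 + 1.26*m + 3.55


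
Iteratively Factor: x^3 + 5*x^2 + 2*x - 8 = (x - 1)*(x^2 + 6*x + 8) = (x - 1)*(x + 2)*(x + 4)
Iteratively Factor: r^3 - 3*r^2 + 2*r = (r - 2)*(r^2 - r) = (r - 2)*(r - 1)*(r)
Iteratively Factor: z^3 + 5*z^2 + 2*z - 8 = (z + 2)*(z^2 + 3*z - 4) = (z + 2)*(z + 4)*(z - 1)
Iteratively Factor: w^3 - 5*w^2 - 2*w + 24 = (w - 4)*(w^2 - w - 6) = (w - 4)*(w - 3)*(w + 2)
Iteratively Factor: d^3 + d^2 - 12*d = (d)*(d^2 + d - 12) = d*(d - 3)*(d + 4)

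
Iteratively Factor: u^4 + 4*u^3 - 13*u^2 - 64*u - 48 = (u + 4)*(u^3 - 13*u - 12) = (u - 4)*(u + 4)*(u^2 + 4*u + 3) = (u - 4)*(u + 1)*(u + 4)*(u + 3)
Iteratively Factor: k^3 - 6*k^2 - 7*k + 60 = (k + 3)*(k^2 - 9*k + 20) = (k - 5)*(k + 3)*(k - 4)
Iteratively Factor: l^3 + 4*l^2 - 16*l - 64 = (l + 4)*(l^2 - 16) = (l + 4)^2*(l - 4)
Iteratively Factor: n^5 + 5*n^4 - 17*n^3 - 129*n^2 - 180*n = (n + 4)*(n^4 + n^3 - 21*n^2 - 45*n) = (n - 5)*(n + 4)*(n^3 + 6*n^2 + 9*n) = (n - 5)*(n + 3)*(n + 4)*(n^2 + 3*n) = (n - 5)*(n + 3)^2*(n + 4)*(n)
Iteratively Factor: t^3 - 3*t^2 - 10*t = (t + 2)*(t^2 - 5*t) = t*(t + 2)*(t - 5)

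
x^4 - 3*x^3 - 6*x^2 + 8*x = x*(x - 4)*(x - 1)*(x + 2)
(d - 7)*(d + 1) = d^2 - 6*d - 7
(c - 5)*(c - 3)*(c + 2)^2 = c^4 - 4*c^3 - 13*c^2 + 28*c + 60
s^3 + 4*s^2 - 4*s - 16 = (s - 2)*(s + 2)*(s + 4)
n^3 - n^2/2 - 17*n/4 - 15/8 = (n - 5/2)*(n + 1/2)*(n + 3/2)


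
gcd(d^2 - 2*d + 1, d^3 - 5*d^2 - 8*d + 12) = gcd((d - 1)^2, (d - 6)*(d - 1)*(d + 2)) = d - 1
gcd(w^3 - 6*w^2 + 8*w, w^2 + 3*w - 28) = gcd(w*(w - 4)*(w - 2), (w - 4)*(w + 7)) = w - 4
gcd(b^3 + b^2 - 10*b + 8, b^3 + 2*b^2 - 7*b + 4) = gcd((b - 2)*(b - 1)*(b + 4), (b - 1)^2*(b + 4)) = b^2 + 3*b - 4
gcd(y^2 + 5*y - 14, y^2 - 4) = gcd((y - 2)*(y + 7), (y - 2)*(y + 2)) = y - 2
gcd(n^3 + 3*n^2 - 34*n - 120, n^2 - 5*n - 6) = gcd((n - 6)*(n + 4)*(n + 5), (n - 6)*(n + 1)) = n - 6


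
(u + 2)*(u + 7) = u^2 + 9*u + 14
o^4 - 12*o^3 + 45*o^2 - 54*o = o*(o - 6)*(o - 3)^2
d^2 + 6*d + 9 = (d + 3)^2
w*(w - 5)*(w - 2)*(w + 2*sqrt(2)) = w^4 - 7*w^3 + 2*sqrt(2)*w^3 - 14*sqrt(2)*w^2 + 10*w^2 + 20*sqrt(2)*w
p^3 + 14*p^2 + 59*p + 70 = (p + 2)*(p + 5)*(p + 7)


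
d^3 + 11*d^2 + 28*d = d*(d + 4)*(d + 7)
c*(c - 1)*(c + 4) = c^3 + 3*c^2 - 4*c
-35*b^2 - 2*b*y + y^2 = (-7*b + y)*(5*b + y)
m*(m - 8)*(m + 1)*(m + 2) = m^4 - 5*m^3 - 22*m^2 - 16*m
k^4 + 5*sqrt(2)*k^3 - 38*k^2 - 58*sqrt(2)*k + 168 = (k - 3*sqrt(2))*(k - sqrt(2))*(k + 2*sqrt(2))*(k + 7*sqrt(2))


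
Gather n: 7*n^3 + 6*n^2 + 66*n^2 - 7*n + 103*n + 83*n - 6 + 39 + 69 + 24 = 7*n^3 + 72*n^2 + 179*n + 126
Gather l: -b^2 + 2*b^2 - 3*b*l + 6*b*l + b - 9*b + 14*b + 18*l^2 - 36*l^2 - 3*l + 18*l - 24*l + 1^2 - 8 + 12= b^2 + 6*b - 18*l^2 + l*(3*b - 9) + 5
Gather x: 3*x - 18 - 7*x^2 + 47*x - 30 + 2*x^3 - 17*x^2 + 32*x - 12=2*x^3 - 24*x^2 + 82*x - 60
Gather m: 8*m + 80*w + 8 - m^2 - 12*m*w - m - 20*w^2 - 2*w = -m^2 + m*(7 - 12*w) - 20*w^2 + 78*w + 8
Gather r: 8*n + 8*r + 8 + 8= 8*n + 8*r + 16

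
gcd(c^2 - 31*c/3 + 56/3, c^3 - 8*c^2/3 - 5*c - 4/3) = 1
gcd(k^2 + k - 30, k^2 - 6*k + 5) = k - 5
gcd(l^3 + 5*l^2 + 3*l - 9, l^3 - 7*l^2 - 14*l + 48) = l + 3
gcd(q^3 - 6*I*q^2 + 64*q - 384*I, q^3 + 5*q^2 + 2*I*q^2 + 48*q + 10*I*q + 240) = q^2 + 2*I*q + 48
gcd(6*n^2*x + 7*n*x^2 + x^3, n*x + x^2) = n*x + x^2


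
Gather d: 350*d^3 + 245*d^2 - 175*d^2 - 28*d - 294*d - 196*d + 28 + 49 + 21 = 350*d^3 + 70*d^2 - 518*d + 98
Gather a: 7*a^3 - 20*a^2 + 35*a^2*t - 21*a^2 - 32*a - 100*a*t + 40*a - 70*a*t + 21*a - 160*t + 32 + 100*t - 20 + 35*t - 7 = 7*a^3 + a^2*(35*t - 41) + a*(29 - 170*t) - 25*t + 5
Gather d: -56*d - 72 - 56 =-56*d - 128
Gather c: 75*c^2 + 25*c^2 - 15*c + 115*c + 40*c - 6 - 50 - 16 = 100*c^2 + 140*c - 72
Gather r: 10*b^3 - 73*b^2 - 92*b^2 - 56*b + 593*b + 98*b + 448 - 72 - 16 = 10*b^3 - 165*b^2 + 635*b + 360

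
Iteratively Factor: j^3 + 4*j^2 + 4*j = (j)*(j^2 + 4*j + 4) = j*(j + 2)*(j + 2)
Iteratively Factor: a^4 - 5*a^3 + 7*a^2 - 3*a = (a)*(a^3 - 5*a^2 + 7*a - 3) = a*(a - 1)*(a^2 - 4*a + 3) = a*(a - 1)^2*(a - 3)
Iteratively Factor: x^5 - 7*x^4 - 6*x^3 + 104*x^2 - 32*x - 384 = (x - 4)*(x^4 - 3*x^3 - 18*x^2 + 32*x + 96) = (x - 4)*(x + 3)*(x^3 - 6*x^2 + 32) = (x - 4)^2*(x + 3)*(x^2 - 2*x - 8) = (x - 4)^2*(x + 2)*(x + 3)*(x - 4)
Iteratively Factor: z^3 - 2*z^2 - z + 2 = (z - 2)*(z^2 - 1) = (z - 2)*(z + 1)*(z - 1)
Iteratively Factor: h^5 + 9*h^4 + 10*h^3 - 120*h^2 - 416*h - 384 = (h + 2)*(h^4 + 7*h^3 - 4*h^2 - 112*h - 192) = (h + 2)*(h + 4)*(h^3 + 3*h^2 - 16*h - 48) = (h + 2)*(h + 3)*(h + 4)*(h^2 - 16) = (h - 4)*(h + 2)*(h + 3)*(h + 4)*(h + 4)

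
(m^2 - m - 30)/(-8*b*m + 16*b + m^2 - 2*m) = (-m^2 + m + 30)/(8*b*m - 16*b - m^2 + 2*m)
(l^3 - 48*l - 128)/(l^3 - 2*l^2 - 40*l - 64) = (l + 4)/(l + 2)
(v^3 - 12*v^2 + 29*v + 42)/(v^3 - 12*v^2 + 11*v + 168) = (v^2 - 5*v - 6)/(v^2 - 5*v - 24)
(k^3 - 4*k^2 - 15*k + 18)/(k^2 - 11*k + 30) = (k^2 + 2*k - 3)/(k - 5)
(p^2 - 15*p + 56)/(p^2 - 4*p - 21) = (p - 8)/(p + 3)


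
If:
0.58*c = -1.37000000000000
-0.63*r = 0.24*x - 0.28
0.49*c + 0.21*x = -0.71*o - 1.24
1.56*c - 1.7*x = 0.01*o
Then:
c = -2.36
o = 0.53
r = 1.27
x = -2.17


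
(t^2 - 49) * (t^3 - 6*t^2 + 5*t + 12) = t^5 - 6*t^4 - 44*t^3 + 306*t^2 - 245*t - 588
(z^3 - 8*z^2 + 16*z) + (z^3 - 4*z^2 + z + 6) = 2*z^3 - 12*z^2 + 17*z + 6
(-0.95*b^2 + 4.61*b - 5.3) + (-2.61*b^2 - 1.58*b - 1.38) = -3.56*b^2 + 3.03*b - 6.68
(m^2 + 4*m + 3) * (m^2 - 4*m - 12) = m^4 - 25*m^2 - 60*m - 36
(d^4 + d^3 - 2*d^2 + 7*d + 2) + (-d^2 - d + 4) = d^4 + d^3 - 3*d^2 + 6*d + 6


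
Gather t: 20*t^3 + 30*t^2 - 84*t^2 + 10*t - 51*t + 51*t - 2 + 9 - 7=20*t^3 - 54*t^2 + 10*t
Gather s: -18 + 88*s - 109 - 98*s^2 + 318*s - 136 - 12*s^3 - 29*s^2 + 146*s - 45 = -12*s^3 - 127*s^2 + 552*s - 308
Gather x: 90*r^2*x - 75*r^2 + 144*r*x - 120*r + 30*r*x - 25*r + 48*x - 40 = -75*r^2 - 145*r + x*(90*r^2 + 174*r + 48) - 40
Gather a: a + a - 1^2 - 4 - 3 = 2*a - 8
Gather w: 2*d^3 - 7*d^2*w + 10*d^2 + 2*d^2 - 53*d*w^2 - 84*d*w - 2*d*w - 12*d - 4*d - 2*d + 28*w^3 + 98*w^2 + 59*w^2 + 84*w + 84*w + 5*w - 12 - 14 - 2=2*d^3 + 12*d^2 - 18*d + 28*w^3 + w^2*(157 - 53*d) + w*(-7*d^2 - 86*d + 173) - 28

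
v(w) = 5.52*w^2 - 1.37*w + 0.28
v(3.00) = 45.85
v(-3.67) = 79.66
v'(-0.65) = -8.55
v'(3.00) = 31.75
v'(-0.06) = -2.03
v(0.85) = 3.10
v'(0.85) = 8.01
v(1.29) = 7.70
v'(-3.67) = -41.89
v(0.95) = 3.96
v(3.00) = 45.85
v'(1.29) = 12.87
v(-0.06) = 0.38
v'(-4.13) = -46.97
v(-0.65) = 3.50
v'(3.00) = 31.75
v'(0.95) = 9.12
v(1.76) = 14.97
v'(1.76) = 18.06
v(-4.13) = 100.09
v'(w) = 11.04*w - 1.37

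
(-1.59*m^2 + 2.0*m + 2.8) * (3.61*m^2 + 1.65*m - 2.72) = -5.7399*m^4 + 4.5965*m^3 + 17.7328*m^2 - 0.820000000000001*m - 7.616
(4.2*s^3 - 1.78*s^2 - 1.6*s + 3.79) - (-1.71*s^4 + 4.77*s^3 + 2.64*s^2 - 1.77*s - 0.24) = 1.71*s^4 - 0.569999999999999*s^3 - 4.42*s^2 + 0.17*s + 4.03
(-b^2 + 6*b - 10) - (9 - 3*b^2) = 2*b^2 + 6*b - 19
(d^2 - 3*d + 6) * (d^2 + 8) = d^4 - 3*d^3 + 14*d^2 - 24*d + 48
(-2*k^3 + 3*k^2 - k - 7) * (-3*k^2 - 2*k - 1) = 6*k^5 - 5*k^4 - k^3 + 20*k^2 + 15*k + 7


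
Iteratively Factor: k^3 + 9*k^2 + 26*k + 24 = (k + 3)*(k^2 + 6*k + 8) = (k + 3)*(k + 4)*(k + 2)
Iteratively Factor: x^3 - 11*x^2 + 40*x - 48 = (x - 3)*(x^2 - 8*x + 16) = (x - 4)*(x - 3)*(x - 4)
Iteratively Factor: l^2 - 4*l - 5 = (l - 5)*(l + 1)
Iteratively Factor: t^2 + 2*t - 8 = (t - 2)*(t + 4)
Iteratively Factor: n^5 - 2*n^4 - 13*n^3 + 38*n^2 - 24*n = (n - 3)*(n^4 + n^3 - 10*n^2 + 8*n) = n*(n - 3)*(n^3 + n^2 - 10*n + 8) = n*(n - 3)*(n - 1)*(n^2 + 2*n - 8) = n*(n - 3)*(n - 2)*(n - 1)*(n + 4)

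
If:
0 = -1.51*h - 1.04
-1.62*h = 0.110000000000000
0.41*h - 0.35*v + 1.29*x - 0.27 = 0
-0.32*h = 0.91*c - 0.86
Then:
No Solution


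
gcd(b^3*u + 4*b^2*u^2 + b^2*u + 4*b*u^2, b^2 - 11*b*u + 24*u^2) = 1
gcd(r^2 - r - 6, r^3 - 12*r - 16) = r + 2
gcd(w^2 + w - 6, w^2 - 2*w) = w - 2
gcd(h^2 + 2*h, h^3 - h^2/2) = h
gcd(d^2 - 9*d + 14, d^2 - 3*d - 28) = d - 7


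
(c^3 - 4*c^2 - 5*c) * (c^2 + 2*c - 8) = c^5 - 2*c^4 - 21*c^3 + 22*c^2 + 40*c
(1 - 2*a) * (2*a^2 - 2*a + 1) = -4*a^3 + 6*a^2 - 4*a + 1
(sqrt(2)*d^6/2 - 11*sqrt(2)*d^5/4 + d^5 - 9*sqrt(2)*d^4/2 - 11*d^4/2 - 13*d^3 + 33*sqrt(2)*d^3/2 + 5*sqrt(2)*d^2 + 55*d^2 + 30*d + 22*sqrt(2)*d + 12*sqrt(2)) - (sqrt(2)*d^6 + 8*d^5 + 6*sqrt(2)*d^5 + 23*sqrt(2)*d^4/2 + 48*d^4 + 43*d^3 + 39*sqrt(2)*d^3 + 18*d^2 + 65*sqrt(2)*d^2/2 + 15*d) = -sqrt(2)*d^6/2 - 35*sqrt(2)*d^5/4 - 7*d^5 - 107*d^4/2 - 16*sqrt(2)*d^4 - 56*d^3 - 45*sqrt(2)*d^3/2 - 55*sqrt(2)*d^2/2 + 37*d^2 + 15*d + 22*sqrt(2)*d + 12*sqrt(2)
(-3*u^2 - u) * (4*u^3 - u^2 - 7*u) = -12*u^5 - u^4 + 22*u^3 + 7*u^2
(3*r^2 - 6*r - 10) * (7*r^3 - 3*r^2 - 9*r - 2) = 21*r^5 - 51*r^4 - 79*r^3 + 78*r^2 + 102*r + 20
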